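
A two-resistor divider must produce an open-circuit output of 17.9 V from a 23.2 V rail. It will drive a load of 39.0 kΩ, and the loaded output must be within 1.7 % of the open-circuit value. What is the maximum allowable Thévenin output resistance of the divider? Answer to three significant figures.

R_th ≤ 674 Ω

Loading drop = R_th/(R_th + R_L) ≤ 0.0170, so R_th ≤ R_L · ε/(1−ε) = 39.0 kΩ × 0.0170/0.9830 = 674 Ω.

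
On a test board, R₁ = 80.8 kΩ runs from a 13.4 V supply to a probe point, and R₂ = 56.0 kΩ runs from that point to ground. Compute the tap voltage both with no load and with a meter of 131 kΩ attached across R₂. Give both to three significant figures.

Unloaded: 5.49 V; loaded: 4.38 V

Open-circuit: V = 13.4 × 56.0/(80.8 + 56.0) = 5.49 V.
With the load, R₂ becomes R₂‖R_L = 39.23 kΩ, so V = 13.4 × 39.23/120.0 = 4.38 V.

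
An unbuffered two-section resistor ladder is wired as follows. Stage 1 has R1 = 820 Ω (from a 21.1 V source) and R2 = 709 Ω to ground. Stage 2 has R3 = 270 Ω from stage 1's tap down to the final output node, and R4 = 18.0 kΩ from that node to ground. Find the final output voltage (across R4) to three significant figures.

V_out ≈ 9.44 V

Stage 2 presents R3+R4 = 18270 Ω as a load on stage 1's tap.
Stage 1's lower leg becomes R2‖(R3+R4) = 682.5 Ω, so V_mid = 21.1 × 682.5/1503 = 9.585 V.
Stage 2 is itself unloaded: V_out = V_mid × R4/(R3+R4) = 9.585 × 18000/18270 = 9.44 V.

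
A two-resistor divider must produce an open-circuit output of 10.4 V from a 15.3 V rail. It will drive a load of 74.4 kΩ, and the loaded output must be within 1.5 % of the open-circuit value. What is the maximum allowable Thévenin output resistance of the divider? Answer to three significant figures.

R_th ≤ 1.13 kΩ

Loading drop = R_th/(R_th + R_L) ≤ 0.0150, so R_th ≤ R_L · ε/(1−ε) = 74.4 kΩ × 0.0150/0.9850 = 1.13 kΩ.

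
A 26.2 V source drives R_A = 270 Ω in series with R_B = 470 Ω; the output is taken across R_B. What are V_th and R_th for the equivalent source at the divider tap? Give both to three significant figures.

V_th is the open-circuit tap voltage: 26.2 × 470/(270 + 470) = 16.6 V.
With the supply zeroed, R_A and R_B appear in parallel from the tap: R_th = R_A‖R_B = (270 × 470)/740.0 = 171 Ω.

V_th = 16.6 V, R_th = 171 Ω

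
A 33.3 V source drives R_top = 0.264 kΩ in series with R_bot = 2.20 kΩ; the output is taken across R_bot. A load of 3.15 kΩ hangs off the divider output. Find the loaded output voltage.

The load sits in parallel with R_bot: R_bot‖R_L = (2200 × 3150) / (2200 + 3150) = 1295 Ω.
V_out = 33.3 × 1295 / (264 + 1295) = 33.3 × 1295/1559 = 27.7 V.
(Unloaded it would have been 29.7 V.)

V_out ≈ 27.7 V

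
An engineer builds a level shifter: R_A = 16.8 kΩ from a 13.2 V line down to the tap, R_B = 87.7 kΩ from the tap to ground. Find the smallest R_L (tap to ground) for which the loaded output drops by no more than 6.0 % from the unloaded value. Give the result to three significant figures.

R_L(min) ≈ 221 kΩ

Output resistance R_th = R_A‖R_B = (16.8 × 87.7)/104.5 = 14.10 kΩ.
The fractional drop is R_th/(R_th + R_L); requiring this ≤ 0.0600 gives R_L ≥ R_th(1/0.0600 − 1) = 14.10 × 15.67 = 221 kΩ.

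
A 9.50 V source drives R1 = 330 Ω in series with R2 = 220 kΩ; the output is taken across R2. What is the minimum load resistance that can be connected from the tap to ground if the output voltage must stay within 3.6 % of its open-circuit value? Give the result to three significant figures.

R_L(min) ≈ 8.82 kΩ

Output resistance R_th = R1‖R2 = (330 × 220000)/220300 = 329.5 Ω.
The fractional drop is R_th/(R_th + R_L); requiring this ≤ 0.0360 gives R_L ≥ R_th(1/0.0360 − 1) = 329.5 × 26.78 = 8.82 kΩ.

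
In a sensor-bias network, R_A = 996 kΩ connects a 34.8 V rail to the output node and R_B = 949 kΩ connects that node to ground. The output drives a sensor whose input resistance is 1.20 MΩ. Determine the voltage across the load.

V_out ≈ 12.1 V

The load sits in parallel with R_B: R_B‖R_L = (949 × 1200) / (949 + 1200) = 529.9 kΩ.
V_out = 34.8 × 529.9 / (996 + 529.9) = 34.8 × 529.9/1526 = 12.1 V.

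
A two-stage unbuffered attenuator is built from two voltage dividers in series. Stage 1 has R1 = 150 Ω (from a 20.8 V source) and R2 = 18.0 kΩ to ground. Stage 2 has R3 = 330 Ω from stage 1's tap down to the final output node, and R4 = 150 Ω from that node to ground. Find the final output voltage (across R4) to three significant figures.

Stage 2 presents R3+R4 = 480.0 Ω as a load on stage 1's tap.
Stage 1's lower leg becomes R2‖(R3+R4) = 467.5 Ω, so V_mid = 20.8 × 467.5/617.5 = 15.75 V.
Stage 2 is itself unloaded: V_out = V_mid × R4/(R3+R4) = 15.75 × 150/480.0 = 4.92 V.

V_out ≈ 4.92 V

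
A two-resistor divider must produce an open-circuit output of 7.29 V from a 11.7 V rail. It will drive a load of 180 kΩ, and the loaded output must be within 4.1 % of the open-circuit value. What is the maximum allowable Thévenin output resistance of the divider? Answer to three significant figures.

R_th ≤ 7.70 kΩ

Loading drop = R_th/(R_th + R_L) ≤ 0.0410, so R_th ≤ R_L · ε/(1−ε) = 180 kΩ × 0.0410/0.9590 = 7.70 kΩ.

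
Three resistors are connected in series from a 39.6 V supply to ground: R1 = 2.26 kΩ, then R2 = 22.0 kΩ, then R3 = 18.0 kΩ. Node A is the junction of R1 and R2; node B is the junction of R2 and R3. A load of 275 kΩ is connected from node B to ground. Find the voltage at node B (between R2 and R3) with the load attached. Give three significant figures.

V ≈ 16.3 V

At node B, R3 is in parallel with the load: R3‖R_L = 16.89 kΩ.
Below node A the resistance is R2 + (R3‖R_L) = 38.89 kΩ, so V_A = 39.6 × 38.89/41.15 = 37.43 V.
Then V_B = V_A × (R3‖R_L)/(R2 + R3‖R_L) = 37.43 × 16.89/38.89 = 16.3 V.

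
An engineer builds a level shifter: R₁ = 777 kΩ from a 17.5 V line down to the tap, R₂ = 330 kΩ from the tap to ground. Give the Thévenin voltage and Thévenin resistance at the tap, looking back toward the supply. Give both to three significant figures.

V_th is the open-circuit tap voltage: 17.5 × 330/(777 + 330) = 5.22 V.
With the supply zeroed, R₁ and R₂ appear in parallel from the tap: R_th = R₁‖R₂ = (777 × 330)/1107 = 232 kΩ.

V_th = 5.22 V, R_th = 232 kΩ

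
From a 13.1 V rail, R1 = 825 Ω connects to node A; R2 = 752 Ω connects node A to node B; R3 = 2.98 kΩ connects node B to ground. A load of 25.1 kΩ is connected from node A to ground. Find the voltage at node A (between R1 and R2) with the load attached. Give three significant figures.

V ≈ 10.4 V

Below node A the series string R2+R3 = 3732 Ω sits in parallel with the 25100 Ω load: 3249 Ω.
V_A = 13.1 × 3249/(825 + 3249) = 10.4 V.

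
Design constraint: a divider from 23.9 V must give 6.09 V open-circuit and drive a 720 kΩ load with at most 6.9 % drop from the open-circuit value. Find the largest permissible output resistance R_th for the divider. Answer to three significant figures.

R_th ≤ 53.4 kΩ

Loading drop = R_th/(R_th + R_L) ≤ 0.0690, so R_th ≤ R_L · ε/(1−ε) = 720 kΩ × 0.0690/0.9310 = 53.4 kΩ.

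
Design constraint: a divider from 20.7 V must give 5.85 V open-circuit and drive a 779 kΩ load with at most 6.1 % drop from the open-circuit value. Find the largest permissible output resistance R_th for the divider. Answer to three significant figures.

R_th ≤ 50.6 kΩ

Loading drop = R_th/(R_th + R_L) ≤ 0.0610, so R_th ≤ R_L · ε/(1−ε) = 779 kΩ × 0.0610/0.9390 = 50.6 kΩ.
(Any R1, R2 with R2/(R1+R2) = 0.283 and R1‖R2 ≤ 50.6 kΩ will meet the spec.)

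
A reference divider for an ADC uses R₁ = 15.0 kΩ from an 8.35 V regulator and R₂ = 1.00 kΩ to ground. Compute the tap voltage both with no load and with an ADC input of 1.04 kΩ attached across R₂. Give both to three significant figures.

Open-circuit: V = 8.35 × 1.00/(15.0 + 1.00) = 0.522 V.
With the load, R₂ becomes R₂‖R_L = 0.5098 kΩ, so V = 8.35 × 0.5098/15.51 = 0.274 V.

Unloaded: 0.522 V; loaded: 0.274 V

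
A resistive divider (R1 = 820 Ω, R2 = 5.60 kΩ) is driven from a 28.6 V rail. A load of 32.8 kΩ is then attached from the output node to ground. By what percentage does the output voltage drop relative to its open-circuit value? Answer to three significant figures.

The divider's output (Thévenin) resistance is R1‖R2 = 715.3 Ω.
Fractional drop under load = R_th/(R_th + R_L) = 715.3 / (715.3 + 32800) = 0.02134.
So the output falls by 2.13 %.

2.13 %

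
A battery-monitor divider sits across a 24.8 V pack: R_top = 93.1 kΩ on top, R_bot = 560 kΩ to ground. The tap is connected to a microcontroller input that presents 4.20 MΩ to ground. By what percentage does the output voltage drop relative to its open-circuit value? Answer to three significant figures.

The divider's output (Thévenin) resistance is R_top‖R_bot = 79.83 kΩ.
Fractional drop under load = R_th/(R_th + R_L) = 79.83 / (79.83 + 4200) = 0.01865.
So the output falls by 1.87 %.

1.87 %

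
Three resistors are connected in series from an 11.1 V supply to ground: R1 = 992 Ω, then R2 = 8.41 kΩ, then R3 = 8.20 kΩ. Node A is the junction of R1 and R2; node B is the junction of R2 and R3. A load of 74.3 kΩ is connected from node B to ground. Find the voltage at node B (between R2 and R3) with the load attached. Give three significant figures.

At node B, R3 is in parallel with the load: R3‖R_L = 7385 Ω.
Below node A the resistance is R2 + (R3‖R_L) = 15790 Ω, so V_A = 11.1 × 15790/16790 = 10.44 V.
Then V_B = V_A × (R3‖R_L)/(R2 + R3‖R_L) = 10.44 × 7385/15790 = 4.88 V.

V ≈ 4.88 V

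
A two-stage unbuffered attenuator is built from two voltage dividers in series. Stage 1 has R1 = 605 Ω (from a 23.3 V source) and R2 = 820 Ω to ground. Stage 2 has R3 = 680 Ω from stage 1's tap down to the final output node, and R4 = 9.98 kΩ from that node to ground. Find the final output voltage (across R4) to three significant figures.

V_out ≈ 12.2 V

Stage 2 presents R3+R4 = 10660 Ω as a load on stage 1's tap.
Stage 1's lower leg becomes R2‖(R3+R4) = 761.4 Ω, so V_mid = 23.3 × 761.4/1366 = 12.98 V.
Stage 2 is itself unloaded: V_out = V_mid × R4/(R3+R4) = 12.98 × 9980/10660 = 12.2 V.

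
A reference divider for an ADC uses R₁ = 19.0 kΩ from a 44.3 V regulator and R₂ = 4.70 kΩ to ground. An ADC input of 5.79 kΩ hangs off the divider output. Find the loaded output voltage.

V_out ≈ 5.32 V

The load sits in parallel with R₂: R₂‖R_L = (4.70 × 5.79) / (4.70 + 5.79) = 2.594 kΩ.
V_out = 44.3 × 2.594 / (19.0 + 2.594) = 44.3 × 2.594/21.59 = 5.32 V.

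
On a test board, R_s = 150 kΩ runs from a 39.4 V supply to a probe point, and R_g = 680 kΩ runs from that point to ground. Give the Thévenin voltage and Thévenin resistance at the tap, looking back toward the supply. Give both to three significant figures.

V_th = 32.3 V, R_th = 123 kΩ

V_th is the open-circuit tap voltage: 39.4 × 680/(150 + 680) = 32.3 V.
With the supply zeroed, R_s and R_g appear in parallel from the tap: R_th = R_s‖R_g = (150 × 680)/830.0 = 123 kΩ.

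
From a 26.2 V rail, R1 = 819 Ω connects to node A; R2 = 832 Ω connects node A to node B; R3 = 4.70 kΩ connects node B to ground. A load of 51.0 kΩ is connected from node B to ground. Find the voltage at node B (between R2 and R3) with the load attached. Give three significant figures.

V ≈ 18.9 V

At node B, R3 is in parallel with the load: R3‖R_L = 4303 Ω.
Below node A the resistance is R2 + (R3‖R_L) = 5135 Ω, so V_A = 26.2 × 5135/5954 = 22.60 V.
Then V_B = V_A × (R3‖R_L)/(R2 + R3‖R_L) = 22.60 × 4303/5135 = 18.9 V.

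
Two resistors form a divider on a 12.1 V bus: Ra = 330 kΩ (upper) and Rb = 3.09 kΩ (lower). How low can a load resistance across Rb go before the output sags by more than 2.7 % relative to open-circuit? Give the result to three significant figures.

R_L(min) ≈ 110 kΩ

Output resistance R_th = Ra‖Rb = (330 × 3.09)/333.1 = 3.061 kΩ.
The fractional drop is R_th/(R_th + R_L); requiring this ≤ 0.0270 gives R_L ≥ R_th(1/0.0270 − 1) = 3.061 × 36.04 = 110 kΩ.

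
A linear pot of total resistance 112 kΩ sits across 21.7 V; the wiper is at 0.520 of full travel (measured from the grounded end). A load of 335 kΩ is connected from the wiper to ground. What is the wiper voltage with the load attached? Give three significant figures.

The wiper splits the pot into (1−α)R = 53.76 kΩ above and αR = 58.24 kΩ below.
Lower section ‖ load = 49.61 kΩ.
V_wiper = 21.7 × 49.61/(53.76 + 49.61) = 10.4 V.

V ≈ 10.4 V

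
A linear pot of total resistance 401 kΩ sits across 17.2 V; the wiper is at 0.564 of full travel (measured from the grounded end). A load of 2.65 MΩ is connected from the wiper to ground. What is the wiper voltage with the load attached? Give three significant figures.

V ≈ 9.35 V

The wiper splits the pot into (1−α)R = 174.8 kΩ above and αR = 226.2 kΩ below.
Lower section ‖ load = 208.4 kΩ.
V_wiper = 17.2 × 208.4/(174.8 + 208.4) = 9.35 V.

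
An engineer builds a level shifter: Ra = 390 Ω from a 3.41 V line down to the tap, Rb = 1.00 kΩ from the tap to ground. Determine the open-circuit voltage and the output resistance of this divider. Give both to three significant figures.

V_th = 2.45 V, R_th = 281 Ω

V_th is the open-circuit tap voltage: 3.41 × 1000/(390 + 1000) = 2.45 V.
With the supply zeroed, Ra and Rb appear in parallel from the tap: R_th = Ra‖Rb = (390 × 1000)/1390 = 281 Ω.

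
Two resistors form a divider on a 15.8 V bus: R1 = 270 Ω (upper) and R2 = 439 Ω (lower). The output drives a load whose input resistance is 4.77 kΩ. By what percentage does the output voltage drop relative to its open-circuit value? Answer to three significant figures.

3.39 %

The divider's output (Thévenin) resistance is R1‖R2 = 167.2 Ω.
Fractional drop under load = R_th/(R_th + R_L) = 167.2 / (167.2 + 4770) = 0.03386.
So the output falls by 3.39 %.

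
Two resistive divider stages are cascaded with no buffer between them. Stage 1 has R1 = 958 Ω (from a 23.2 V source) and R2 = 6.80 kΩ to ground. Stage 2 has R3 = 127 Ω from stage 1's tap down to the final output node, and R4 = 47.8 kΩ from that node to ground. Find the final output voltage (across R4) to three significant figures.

V_out ≈ 19.9 V

Stage 2 presents R3+R4 = 47930 Ω as a load on stage 1's tap.
Stage 1's lower leg becomes R2‖(R3+R4) = 5955 Ω, so V_mid = 23.2 × 5955/6913 = 19.98 V.
Stage 2 is itself unloaded: V_out = V_mid × R4/(R3+R4) = 19.98 × 47800/47930 = 19.9 V.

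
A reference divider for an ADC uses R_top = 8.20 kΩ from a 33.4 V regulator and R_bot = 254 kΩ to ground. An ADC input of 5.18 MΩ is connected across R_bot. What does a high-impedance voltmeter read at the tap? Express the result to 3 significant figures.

V_out ≈ 32.3 V

The load sits in parallel with R_bot: R_bot‖R_L = (254 × 5180) / (254 + 5180) = 242.1 kΩ.
V_out = 33.4 × 242.1 / (8.20 + 242.1) = 33.4 × 242.1/250.3 = 32.3 V.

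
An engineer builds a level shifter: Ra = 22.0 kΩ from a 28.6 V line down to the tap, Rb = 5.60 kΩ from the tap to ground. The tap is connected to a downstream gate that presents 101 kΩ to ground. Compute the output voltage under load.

V_out ≈ 5.56 V

The load sits in parallel with Rb: Rb‖R_L = (5.60 × 101) / (5.60 + 101) = 5.306 kΩ.
V_out = 28.6 × 5.306 / (22.0 + 5.306) = 28.6 × 5.306/27.31 = 5.56 V.
(Unloaded it would have been 5.80 V.)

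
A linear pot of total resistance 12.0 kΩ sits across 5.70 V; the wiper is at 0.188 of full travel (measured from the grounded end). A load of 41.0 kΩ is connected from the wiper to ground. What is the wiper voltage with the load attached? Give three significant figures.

V ≈ 1.03 V

The wiper splits the pot into (1−α)R = 9.744 kΩ above and αR = 2.256 kΩ below.
Lower section ‖ load = 2.138 kΩ.
V_wiper = 5.70 × 2.138/(9.744 + 2.138) = 1.03 V.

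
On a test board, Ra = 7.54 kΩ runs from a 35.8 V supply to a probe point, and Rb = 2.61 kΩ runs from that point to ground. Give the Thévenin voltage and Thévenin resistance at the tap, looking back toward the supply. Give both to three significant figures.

V_th is the open-circuit tap voltage: 35.8 × 2.61/(7.54 + 2.61) = 9.21 V.
With the supply zeroed, Ra and Rb appear in parallel from the tap: R_th = Ra‖Rb = (7.54 × 2.61)/10.15 = 1.94 kΩ.

V_th = 9.21 V, R_th = 1.94 kΩ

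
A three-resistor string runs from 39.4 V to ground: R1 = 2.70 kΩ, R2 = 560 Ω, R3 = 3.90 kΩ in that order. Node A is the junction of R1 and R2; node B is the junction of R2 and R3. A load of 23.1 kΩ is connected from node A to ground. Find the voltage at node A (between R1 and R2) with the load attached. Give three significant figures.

Below node A the series string R2+R3 = 4460 Ω sits in parallel with the 23100 Ω load: 3738 Ω.
V_A = 39.4 × 3738/(2700 + 3738) = 22.9 V.

V ≈ 22.9 V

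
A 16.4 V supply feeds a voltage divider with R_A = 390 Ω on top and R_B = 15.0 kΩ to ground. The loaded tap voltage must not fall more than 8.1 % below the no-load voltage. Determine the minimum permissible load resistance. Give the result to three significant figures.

Output resistance R_th = R_A‖R_B = (390 × 15000)/15390 = 380.1 Ω.
The fractional drop is R_th/(R_th + R_L); requiring this ≤ 0.0810 gives R_L ≥ R_th(1/0.0810 − 1) = 380.1 × 11.35 = 4.31 kΩ.

R_L(min) ≈ 4.31 kΩ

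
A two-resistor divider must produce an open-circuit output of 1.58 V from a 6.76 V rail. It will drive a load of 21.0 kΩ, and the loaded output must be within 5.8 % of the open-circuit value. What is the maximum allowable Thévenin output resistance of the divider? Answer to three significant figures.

R_th ≤ 1.29 kΩ

Loading drop = R_th/(R_th + R_L) ≤ 0.0580, so R_th ≤ R_L · ε/(1−ε) = 21.0 kΩ × 0.0580/0.9420 = 1.29 kΩ.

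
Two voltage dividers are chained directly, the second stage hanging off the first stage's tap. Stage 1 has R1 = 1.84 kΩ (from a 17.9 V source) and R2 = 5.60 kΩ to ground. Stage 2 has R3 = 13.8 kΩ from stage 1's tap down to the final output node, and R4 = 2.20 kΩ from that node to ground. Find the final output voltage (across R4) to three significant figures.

V_out ≈ 1.70 V

Stage 2 presents R3+R4 = 16.00 kΩ as a load on stage 1's tap.
Stage 1's lower leg becomes R2‖(R3+R4) = 4.148 kΩ, so V_mid = 17.9 × 4.148/5.988 = 12.40 V.
Stage 2 is itself unloaded: V_out = V_mid × R4/(R3+R4) = 12.40 × 2.20/16.00 = 1.70 V.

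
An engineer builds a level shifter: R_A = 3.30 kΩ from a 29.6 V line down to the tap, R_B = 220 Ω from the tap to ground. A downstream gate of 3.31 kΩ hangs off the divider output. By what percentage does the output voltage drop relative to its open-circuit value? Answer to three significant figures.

The divider's output (Thévenin) resistance is R_A‖R_B = 206.2 Ω.
Fractional drop under load = R_th/(R_th + R_L) = 206.2 / (206.2 + 3310) = 0.05866.
So the output falls by 5.87 %.

5.87 %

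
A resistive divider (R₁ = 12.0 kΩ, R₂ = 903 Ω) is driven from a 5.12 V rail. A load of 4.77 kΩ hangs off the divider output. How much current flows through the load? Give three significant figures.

I_L ≈ 0.0639 mA

R₂‖R_L = 759.3 Ω; V_out = 5.12 × 759.3/12760 = 0.3047 V.
I_L = V_out / R_L = 0.3047 / 4.77 kΩ = 0.0639 mA.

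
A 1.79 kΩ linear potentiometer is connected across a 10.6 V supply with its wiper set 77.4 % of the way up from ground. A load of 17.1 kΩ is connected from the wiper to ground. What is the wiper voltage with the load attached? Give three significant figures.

V ≈ 8.06 V

The wiper splits the pot into (1−α)R = 404.5 Ω above and αR = 1385 Ω below.
Lower section ‖ load = 1282 Ω.
V_wiper = 10.6 × 1282/(404.5 + 1282) = 8.06 V.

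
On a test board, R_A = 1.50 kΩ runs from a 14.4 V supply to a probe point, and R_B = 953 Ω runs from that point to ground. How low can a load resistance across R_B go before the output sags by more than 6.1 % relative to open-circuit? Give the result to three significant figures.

Output resistance R_th = R_A‖R_B = (1500 × 953)/2453 = 582.8 Ω.
The fractional drop is R_th/(R_th + R_L); requiring this ≤ 0.0610 gives R_L ≥ R_th(1/0.0610 − 1) = 582.8 × 15.39 = 8.97 kΩ.

R_L(min) ≈ 8.97 kΩ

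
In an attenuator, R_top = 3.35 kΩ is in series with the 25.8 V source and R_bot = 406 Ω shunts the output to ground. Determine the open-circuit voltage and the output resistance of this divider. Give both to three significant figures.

V_th = 2.79 V, R_th = 362 Ω

V_th is the open-circuit tap voltage: 25.8 × 406/(3350 + 406) = 2.79 V.
With the supply zeroed, R_top and R_bot appear in parallel from the tap: R_th = R_top‖R_bot = (3350 × 406)/3756 = 362 Ω.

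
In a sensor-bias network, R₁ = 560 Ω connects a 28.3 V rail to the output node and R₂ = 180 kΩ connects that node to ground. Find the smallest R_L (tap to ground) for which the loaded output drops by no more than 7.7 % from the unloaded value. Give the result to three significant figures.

Output resistance R_th = R₁‖R₂ = (560 × 180000)/180600 = 558.3 Ω.
The fractional drop is R_th/(R_th + R_L); requiring this ≤ 0.0770 gives R_L ≥ R_th(1/0.0770 − 1) = 558.3 × 11.99 = 6.69 kΩ.

R_L(min) ≈ 6.69 kΩ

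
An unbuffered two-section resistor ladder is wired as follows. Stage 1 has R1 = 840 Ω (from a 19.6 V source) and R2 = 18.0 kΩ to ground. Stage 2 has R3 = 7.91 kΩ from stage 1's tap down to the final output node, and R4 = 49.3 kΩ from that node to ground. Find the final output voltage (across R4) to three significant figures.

V_out ≈ 15.9 V

Stage 2 presents R3+R4 = 57210 Ω as a load on stage 1's tap.
Stage 1's lower leg becomes R2‖(R3+R4) = 13690 Ω, so V_mid = 19.6 × 13690/14530 = 18.47 V.
Stage 2 is itself unloaded: V_out = V_mid × R4/(R3+R4) = 18.47 × 49300/57210 = 15.9 V.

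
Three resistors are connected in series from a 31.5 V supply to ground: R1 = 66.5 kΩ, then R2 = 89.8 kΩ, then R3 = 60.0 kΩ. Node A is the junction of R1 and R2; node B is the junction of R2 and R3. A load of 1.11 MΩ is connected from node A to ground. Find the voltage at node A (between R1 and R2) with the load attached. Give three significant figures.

V ≈ 20.9 V

Below node A the series string R2+R3 = 149.8 kΩ sits in parallel with the 1110 kΩ load: 132.0 kΩ.
V_A = 31.5 × 132.0/(66.5 + 132.0) = 20.9 V.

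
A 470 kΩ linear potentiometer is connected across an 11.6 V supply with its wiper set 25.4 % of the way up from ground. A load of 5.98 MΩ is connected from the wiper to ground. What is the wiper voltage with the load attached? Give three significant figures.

The wiper splits the pot into (1−α)R = 350.6 kΩ above and αR = 119.4 kΩ below.
Lower section ‖ load = 117.0 kΩ.
V_wiper = 11.6 × 117.0/(350.6 + 117.0) = 2.90 V.

V ≈ 2.90 V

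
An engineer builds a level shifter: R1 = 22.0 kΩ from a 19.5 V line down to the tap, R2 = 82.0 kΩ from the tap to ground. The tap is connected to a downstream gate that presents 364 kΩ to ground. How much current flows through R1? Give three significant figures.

R2‖R_L = 66.92 kΩ, so the source sees R1 + R2‖R_L = 88.92 kΩ.
I = 19.5 V / 88.92 kΩ = 0.219 mA.

I ≈ 0.219 mA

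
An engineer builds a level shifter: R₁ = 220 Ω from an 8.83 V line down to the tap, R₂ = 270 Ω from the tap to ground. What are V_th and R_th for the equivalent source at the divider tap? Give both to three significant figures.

V_th = 4.87 V, R_th = 121 Ω

V_th is the open-circuit tap voltage: 8.83 × 270/(220 + 270) = 4.87 V.
With the supply zeroed, R₁ and R₂ appear in parallel from the tap: R_th = R₁‖R₂ = (220 × 270)/490.0 = 121 Ω.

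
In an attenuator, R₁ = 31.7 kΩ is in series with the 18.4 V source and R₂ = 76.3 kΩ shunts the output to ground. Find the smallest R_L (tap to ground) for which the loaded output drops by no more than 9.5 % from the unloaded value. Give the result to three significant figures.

R_L(min) ≈ 213 kΩ

Output resistance R_th = R₁‖R₂ = (31.7 × 76.3)/108.0 = 22.40 kΩ.
The fractional drop is R_th/(R_th + R_L); requiring this ≤ 0.0950 gives R_L ≥ R_th(1/0.0950 − 1) = 22.40 × 9.526 = 213 kΩ.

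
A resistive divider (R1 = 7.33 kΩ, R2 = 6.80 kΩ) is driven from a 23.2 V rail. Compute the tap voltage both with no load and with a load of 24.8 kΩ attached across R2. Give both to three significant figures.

Unloaded: 11.2 V; loaded: 9.77 V

Open-circuit: V = 23.2 × 6.80/(7.33 + 6.80) = 11.2 V.
With the load, R2 becomes R2‖R_L = 5.337 kΩ, so V = 23.2 × 5.337/12.67 = 9.77 V.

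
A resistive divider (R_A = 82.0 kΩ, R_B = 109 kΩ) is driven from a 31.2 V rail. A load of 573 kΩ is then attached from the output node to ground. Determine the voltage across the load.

The load sits in parallel with R_B: R_B‖R_L = (109 × 573) / (109 + 573) = 91.58 kΩ.
V_out = 31.2 × 91.58 / (82.0 + 91.58) = 31.2 × 91.58/173.6 = 16.5 V.

V_out ≈ 16.5 V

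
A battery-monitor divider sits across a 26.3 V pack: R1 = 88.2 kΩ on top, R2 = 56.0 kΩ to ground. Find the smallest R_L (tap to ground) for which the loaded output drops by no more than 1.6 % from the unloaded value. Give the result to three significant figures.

Output resistance R_th = R1‖R2 = (88.2 × 56.0)/144.2 = 34.25 kΩ.
The fractional drop is R_th/(R_th + R_L); requiring this ≤ 0.0160 gives R_L ≥ R_th(1/0.0160 − 1) = 34.25 × 61.50 = 2.11 MΩ.

R_L(min) ≈ 2.11 MΩ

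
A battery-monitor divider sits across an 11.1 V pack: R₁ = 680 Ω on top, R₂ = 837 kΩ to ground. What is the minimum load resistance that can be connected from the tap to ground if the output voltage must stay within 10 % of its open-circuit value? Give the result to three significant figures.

Output resistance R_th = R₁‖R₂ = (680 × 837000)/837700 = 679.4 Ω.
The fractional drop is R_th/(R_th + R_L); requiring this ≤ 0.100 gives R_L ≥ R_th(1/0.100 − 1) = 679.4 × 9.000 = 6.12 kΩ.

R_L(min) ≈ 6.12 kΩ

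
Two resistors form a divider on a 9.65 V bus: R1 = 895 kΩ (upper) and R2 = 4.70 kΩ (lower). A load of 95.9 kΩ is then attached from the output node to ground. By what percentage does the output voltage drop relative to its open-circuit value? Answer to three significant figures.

4.65 %

The divider's output (Thévenin) resistance is R1‖R2 = 4.675 kΩ.
Fractional drop under load = R_th/(R_th + R_L) = 4.675 / (4.675 + 95.9) = 0.04649.
So the output falls by 4.65 %.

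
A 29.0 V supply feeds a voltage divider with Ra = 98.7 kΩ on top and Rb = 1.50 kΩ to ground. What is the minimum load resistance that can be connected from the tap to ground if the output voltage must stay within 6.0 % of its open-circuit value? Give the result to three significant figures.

R_L(min) ≈ 23.1 kΩ

Output resistance R_th = Ra‖Rb = (98.7 × 1.50)/100.2 = 1.478 kΩ.
The fractional drop is R_th/(R_th + R_L); requiring this ≤ 0.0600 gives R_L ≥ R_th(1/0.0600 − 1) = 1.478 × 15.67 = 23.1 kΩ.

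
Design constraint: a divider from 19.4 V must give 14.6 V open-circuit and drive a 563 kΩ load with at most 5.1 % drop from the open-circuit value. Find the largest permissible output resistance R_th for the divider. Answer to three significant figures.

R_th ≤ 30.3 kΩ

Loading drop = R_th/(R_th + R_L) ≤ 0.0510, so R_th ≤ R_L · ε/(1−ε) = 563 kΩ × 0.0510/0.9490 = 30.3 kΩ.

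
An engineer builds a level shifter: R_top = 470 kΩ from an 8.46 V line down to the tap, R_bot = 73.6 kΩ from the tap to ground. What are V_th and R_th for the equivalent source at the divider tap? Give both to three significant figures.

V_th = 1.15 V, R_th = 63.6 kΩ

V_th is the open-circuit tap voltage: 8.46 × 73.6/(470 + 73.6) = 1.15 V.
With the supply zeroed, R_top and R_bot appear in parallel from the tap: R_th = R_top‖R_bot = (470 × 73.6)/543.6 = 63.6 kΩ.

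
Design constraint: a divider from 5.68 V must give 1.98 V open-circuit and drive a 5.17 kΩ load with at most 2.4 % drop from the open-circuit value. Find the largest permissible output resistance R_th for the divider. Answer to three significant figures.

Loading drop = R_th/(R_th + R_L) ≤ 0.0240, so R_th ≤ R_L · ε/(1−ε) = 5.17 kΩ × 0.0240/0.9760 = 127 Ω.
(Any R1, R2 with R2/(R1+R2) = 0.349 and R1‖R2 ≤ 127 Ω will meet the spec.)

R_th ≤ 127 Ω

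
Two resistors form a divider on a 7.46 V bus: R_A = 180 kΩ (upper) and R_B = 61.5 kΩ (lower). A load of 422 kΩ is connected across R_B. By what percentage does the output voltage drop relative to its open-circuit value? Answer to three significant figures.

The divider's output (Thévenin) resistance is R_A‖R_B = 45.84 kΩ.
Fractional drop under load = R_th/(R_th + R_L) = 45.84 / (45.84 + 422) = 0.09798.
So the output falls by 9.80 %.

9.80 %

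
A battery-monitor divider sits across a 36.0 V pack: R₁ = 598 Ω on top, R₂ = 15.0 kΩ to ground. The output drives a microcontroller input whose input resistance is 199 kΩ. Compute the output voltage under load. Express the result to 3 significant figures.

The load sits in parallel with R₂: R₂‖R_L = (15000 × 199000) / (15000 + 199000) = 13950 Ω.
V_out = 36.0 × 13950 / (598 + 13950) = 36.0 × 13950/14550 = 34.5 V.

V_out ≈ 34.5 V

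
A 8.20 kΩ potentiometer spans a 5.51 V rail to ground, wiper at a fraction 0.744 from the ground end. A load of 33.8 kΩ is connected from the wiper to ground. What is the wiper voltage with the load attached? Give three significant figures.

V ≈ 3.92 V

The wiper splits the pot into (1−α)R = 2.099 kΩ above and αR = 6.101 kΩ below.
Lower section ‖ load = 5.168 kΩ.
V_wiper = 5.51 × 5.168/(2.099 + 5.168) = 3.92 V.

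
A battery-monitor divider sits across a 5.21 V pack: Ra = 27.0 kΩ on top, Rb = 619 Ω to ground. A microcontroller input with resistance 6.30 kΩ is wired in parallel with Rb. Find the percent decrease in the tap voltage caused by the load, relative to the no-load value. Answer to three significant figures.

The divider's output (Thévenin) resistance is Ra‖Rb = 605.1 Ω.
Fractional drop under load = R_th/(R_th + R_L) = 605.1 / (605.1 + 6300) = 0.08763.
So the output falls by 8.76 %.

8.76 %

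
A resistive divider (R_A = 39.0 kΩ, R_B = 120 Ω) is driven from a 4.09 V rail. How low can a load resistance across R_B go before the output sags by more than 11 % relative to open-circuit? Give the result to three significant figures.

Output resistance R_th = R_A‖R_B = (39000 × 120)/39120 = 119.6 Ω.
The fractional drop is R_th/(R_th + R_L); requiring this ≤ 0.110 gives R_L ≥ R_th(1/0.110 − 1) = 119.6 × 8.091 = 968 Ω.

R_L(min) ≈ 968 Ω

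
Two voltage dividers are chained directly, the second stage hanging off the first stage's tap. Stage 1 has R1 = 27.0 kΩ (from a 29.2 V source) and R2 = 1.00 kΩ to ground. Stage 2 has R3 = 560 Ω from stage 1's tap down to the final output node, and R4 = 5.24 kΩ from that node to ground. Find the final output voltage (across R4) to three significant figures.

Stage 2 presents R3+R4 = 5800 Ω as a load on stage 1's tap.
Stage 1's lower leg becomes R2‖(R3+R4) = 852.9 Ω, so V_mid = 29.2 × 852.9/27850 = 0.8942 V.
Stage 2 is itself unloaded: V_out = V_mid × R4/(R3+R4) = 0.8942 × 5240/5800 = 0.808 V.

V_out ≈ 0.808 V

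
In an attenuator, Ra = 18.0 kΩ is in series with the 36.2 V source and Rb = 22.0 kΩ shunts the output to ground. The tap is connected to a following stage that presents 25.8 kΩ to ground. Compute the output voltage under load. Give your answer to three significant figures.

V_out ≈ 14.4 V

The load sits in parallel with Rb: Rb‖R_L = (22.0 × 25.8) / (22.0 + 25.8) = 11.87 kΩ.
V_out = 36.2 × 11.87 / (18.0 + 11.87) = 36.2 × 11.87/29.87 = 14.4 V.
(Unloaded it would have been 19.9 V.)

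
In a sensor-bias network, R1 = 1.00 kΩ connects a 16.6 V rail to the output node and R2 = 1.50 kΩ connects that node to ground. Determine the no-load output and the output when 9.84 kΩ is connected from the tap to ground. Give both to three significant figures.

Open-circuit: V = 16.6 × 1.50/(1.00 + 1.50) = 9.96 V.
With the load, R2 becomes R2‖R_L = 1.302 kΩ, so V = 16.6 × 1.302/2.302 = 9.39 V.

Unloaded: 9.96 V; loaded: 9.39 V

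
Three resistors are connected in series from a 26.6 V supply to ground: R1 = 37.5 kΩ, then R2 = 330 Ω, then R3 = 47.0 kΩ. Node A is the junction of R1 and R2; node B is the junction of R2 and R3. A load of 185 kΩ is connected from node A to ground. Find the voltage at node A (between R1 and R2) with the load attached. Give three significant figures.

Below node A the series string R2+R3 = 47330 Ω sits in parallel with the 185000 Ω load: 37690 Ω.
V_A = 26.6 × 37690/(37500 + 37690) = 13.3 V.

V ≈ 13.3 V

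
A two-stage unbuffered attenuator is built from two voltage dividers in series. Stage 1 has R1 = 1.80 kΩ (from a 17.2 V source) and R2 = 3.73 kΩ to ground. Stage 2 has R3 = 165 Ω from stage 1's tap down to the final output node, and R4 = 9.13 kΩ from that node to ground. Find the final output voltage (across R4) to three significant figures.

V_out ≈ 10.1 V

Stage 2 presents R3+R4 = 9295 Ω as a load on stage 1's tap.
Stage 1's lower leg becomes R2‖(R3+R4) = 2662 Ω, so V_mid = 17.2 × 2662/4462 = 10.26 V.
Stage 2 is itself unloaded: V_out = V_mid × R4/(R3+R4) = 10.26 × 9130/9295 = 10.1 V.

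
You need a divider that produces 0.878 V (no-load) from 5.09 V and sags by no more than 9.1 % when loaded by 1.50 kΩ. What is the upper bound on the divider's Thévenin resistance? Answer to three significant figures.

Loading drop = R_th/(R_th + R_L) ≤ 0.0910, so R_th ≤ R_L · ε/(1−ε) = 1.50 kΩ × 0.0910/0.9090 = 150 Ω.
(Any R1, R2 with R2/(R1+R2) = 0.172 and R1‖R2 ≤ 150 Ω will meet the spec.)

R_th ≤ 150 Ω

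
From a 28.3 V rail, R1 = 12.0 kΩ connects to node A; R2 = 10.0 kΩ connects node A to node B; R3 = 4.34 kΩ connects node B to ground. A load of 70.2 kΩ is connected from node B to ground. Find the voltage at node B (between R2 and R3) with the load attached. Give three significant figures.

At node B, R3 is in parallel with the load: R3‖R_L = 4.087 kΩ.
Below node A the resistance is R2 + (R3‖R_L) = 14.09 kΩ, so V_A = 28.3 × 14.09/26.09 = 15.28 V.
Then V_B = V_A × (R3‖R_L)/(R2 + R3‖R_L) = 15.28 × 4.087/14.09 = 4.43 V.

V ≈ 4.43 V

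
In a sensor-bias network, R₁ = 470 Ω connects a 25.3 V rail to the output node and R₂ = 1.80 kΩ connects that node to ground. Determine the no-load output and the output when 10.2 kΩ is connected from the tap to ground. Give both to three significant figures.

Unloaded: 20.1 V; loaded: 19.4 V

Open-circuit: V = 25.3 × 1800/(470 + 1800) = 20.1 V.
With the load, R₂ becomes R₂‖R_L = 1530 Ω, so V = 25.3 × 1530/2000 = 19.4 V.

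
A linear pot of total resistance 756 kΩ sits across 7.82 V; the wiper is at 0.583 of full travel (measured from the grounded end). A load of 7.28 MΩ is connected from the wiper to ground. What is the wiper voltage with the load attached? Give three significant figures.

V ≈ 4.45 V

The wiper splits the pot into (1−α)R = 315.3 kΩ above and αR = 440.7 kΩ below.
Lower section ‖ load = 415.6 kΩ.
V_wiper = 7.82 × 415.6/(315.3 + 415.6) = 4.45 V.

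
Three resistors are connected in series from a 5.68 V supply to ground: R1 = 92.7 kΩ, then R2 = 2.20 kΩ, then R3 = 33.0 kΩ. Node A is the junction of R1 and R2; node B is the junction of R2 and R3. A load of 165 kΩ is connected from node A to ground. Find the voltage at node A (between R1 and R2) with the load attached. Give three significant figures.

V ≈ 1.35 V

Below node A the series string R2+R3 = 35.20 kΩ sits in parallel with the 165 kΩ load: 29.01 kΩ.
V_A = 5.68 × 29.01/(92.7 + 29.01) = 1.35 V.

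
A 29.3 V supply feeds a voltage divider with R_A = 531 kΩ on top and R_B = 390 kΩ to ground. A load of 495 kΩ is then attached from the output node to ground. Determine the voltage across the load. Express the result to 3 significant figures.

V_out ≈ 8.53 V

The load sits in parallel with R_B: R_B‖R_L = (390 × 495) / (390 + 495) = 218.1 kΩ.
V_out = 29.3 × 218.1 / (531 + 218.1) = 29.3 × 218.1/749.1 = 8.53 V.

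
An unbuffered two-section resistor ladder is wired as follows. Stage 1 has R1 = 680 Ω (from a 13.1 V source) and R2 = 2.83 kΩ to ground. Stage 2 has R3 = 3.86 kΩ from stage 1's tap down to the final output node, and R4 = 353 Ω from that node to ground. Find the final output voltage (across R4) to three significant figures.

Stage 2 presents R3+R4 = 4213 Ω as a load on stage 1's tap.
Stage 1's lower leg becomes R2‖(R3+R4) = 1693 Ω, so V_mid = 13.1 × 1693/2373 = 9.346 V.
Stage 2 is itself unloaded: V_out = V_mid × R4/(R3+R4) = 9.346 × 353/4213 = 0.783 V.

V_out ≈ 0.783 V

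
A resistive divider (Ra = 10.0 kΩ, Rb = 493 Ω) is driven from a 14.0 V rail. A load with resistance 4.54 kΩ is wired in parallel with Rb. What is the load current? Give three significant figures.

Rb‖R_L = 444.7 Ω; V_out = 14.0 × 444.7/10440 = 0.5961 V.
I_L = V_out / R_L = 0.5961 / 4.54 kΩ = 0.131 mA.

I_L ≈ 0.131 mA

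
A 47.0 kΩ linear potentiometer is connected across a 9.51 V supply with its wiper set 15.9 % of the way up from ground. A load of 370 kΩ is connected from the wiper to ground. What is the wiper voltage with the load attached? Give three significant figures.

The wiper splits the pot into (1−α)R = 39.53 kΩ above and αR = 7.473 kΩ below.
Lower section ‖ load = 7.325 kΩ.
V_wiper = 9.51 × 7.325/(39.53 + 7.325) = 1.49 V.

V ≈ 1.49 V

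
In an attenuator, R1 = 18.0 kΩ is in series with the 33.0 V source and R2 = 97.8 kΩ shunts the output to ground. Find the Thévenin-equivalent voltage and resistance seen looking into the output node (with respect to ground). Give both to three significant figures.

V_th is the open-circuit tap voltage: 33.0 × 97.8/(18.0 + 97.8) = 27.9 V.
With the supply zeroed, R1 and R2 appear in parallel from the tap: R_th = R1‖R2 = (18.0 × 97.8)/115.8 = 15.2 kΩ.

V_th = 27.9 V, R_th = 15.2 kΩ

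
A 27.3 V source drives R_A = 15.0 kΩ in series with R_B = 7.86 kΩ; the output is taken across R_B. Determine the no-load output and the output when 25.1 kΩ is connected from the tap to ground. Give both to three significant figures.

Unloaded: 9.39 V; loaded: 7.79 V

Open-circuit: V = 27.3 × 7.86/(15.0 + 7.86) = 9.39 V.
With the load, R_B becomes R_B‖R_L = 5.986 kΩ, so V = 27.3 × 5.986/20.99 = 7.79 V.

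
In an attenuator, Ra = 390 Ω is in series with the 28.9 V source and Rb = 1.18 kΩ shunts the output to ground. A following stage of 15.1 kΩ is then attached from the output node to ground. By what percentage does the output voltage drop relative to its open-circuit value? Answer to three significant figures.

The divider's output (Thévenin) resistance is Ra‖Rb = 293.1 Ω.
Fractional drop under load = R_th/(R_th + R_L) = 293.1 / (293.1 + 15100) = 0.01904.
So the output falls by 1.90 %.

1.90 %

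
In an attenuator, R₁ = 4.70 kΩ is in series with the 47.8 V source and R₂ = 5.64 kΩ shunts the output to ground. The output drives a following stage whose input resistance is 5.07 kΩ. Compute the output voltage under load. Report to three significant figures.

The load sits in parallel with R₂: R₂‖R_L = (5.64 × 5.07) / (5.64 + 5.07) = 2.670 kΩ.
V_out = 47.8 × 2.670 / (4.70 + 2.670) = 47.8 × 2.670/7.370 = 17.3 V.

V_out ≈ 17.3 V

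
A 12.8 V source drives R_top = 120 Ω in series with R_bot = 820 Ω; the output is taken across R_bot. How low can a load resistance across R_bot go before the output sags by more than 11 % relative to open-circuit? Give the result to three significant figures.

R_L(min) ≈ 847 Ω

Output resistance R_th = R_top‖R_bot = (120 × 820)/940.0 = 104.7 Ω.
The fractional drop is R_th/(R_th + R_L); requiring this ≤ 0.110 gives R_L ≥ R_th(1/0.110 − 1) = 104.7 × 8.091 = 847 Ω.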